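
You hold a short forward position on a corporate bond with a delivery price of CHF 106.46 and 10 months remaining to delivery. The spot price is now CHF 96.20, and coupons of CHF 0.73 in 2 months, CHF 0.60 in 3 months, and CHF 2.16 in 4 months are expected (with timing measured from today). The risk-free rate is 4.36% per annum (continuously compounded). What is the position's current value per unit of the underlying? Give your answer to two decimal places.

CHF 9.91

PV(remaining coupons) I = 0.73·e^(−0.0436·2/12) + 0.60·e^(−0.0436·3/12) + 2.16·e^(−0.0436·4/12) = 3.4470
Current forward F = (S − I)·e^(rT) = (96.20 − 3.4470)·e^(0.0436·10/12) = 92.7530 × 1.037001 = 96.1850
Value (long) = (F − K)·e^(−rT) = (96.1850 − 106.46) × 0.964319 = -9.9084
Short position value = −(long value) = CHF 9.91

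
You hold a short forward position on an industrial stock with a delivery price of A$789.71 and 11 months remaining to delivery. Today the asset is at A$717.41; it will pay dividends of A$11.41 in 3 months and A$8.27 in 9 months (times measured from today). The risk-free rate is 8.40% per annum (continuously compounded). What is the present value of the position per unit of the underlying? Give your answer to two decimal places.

A$32.71

PV(remaining dividends) I = 11.41·e^(−0.0840·3/12) + 8.27·e^(−0.0840·9/12) = 18.9380
Current forward F = (S − I)·e^(rT) = (717.41 − 18.9380)·e^(0.0840·11/12) = 698.4720 × 1.080042 = 754.3791
Value (long) = (F − K)·e^(−rT) = (754.3791 − 789.71) × 0.925890 = -32.7125
Short position value = −(long value) = A$32.71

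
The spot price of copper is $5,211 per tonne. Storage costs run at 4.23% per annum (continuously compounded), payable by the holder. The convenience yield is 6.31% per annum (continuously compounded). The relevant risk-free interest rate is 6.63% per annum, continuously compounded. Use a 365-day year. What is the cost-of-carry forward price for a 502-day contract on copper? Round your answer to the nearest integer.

$5,548 per tonne

Net carry = r + u − y = 0.0663 + 0.0423 − 0.0631 = 0.0455
F = S·e^((r+u−y)T) = 5211 · e^(0.0455 × 502/365) = 5211 · e^0.062578
= 5211 × 1.064577 = $5,548 per tonne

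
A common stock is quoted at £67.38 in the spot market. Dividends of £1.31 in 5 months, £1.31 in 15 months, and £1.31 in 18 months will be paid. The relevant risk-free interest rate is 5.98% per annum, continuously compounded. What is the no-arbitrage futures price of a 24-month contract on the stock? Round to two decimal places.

£71.78

PV(dividends) I = 1.31·e^(−0.0598·5/12) + 1.31·e^(−0.0598·15/12) + 1.31·e^(−0.0598·18/12)
I = 1.2778 + 1.2156 + 1.1976 = 3.6910
F = (S − I)·e^(rT) = (67.38 − 3.6910) · e^(0.0598·24/12)
= 63.6890 · e^0.119600 = 63.6890 × 1.127046 = £71.78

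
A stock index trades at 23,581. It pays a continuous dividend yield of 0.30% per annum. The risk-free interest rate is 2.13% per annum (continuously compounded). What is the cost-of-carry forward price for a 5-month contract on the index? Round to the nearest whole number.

23,761

F = S·e^((r − q)T) = 23581 · e^((0.0213 − 0.0030) × 5/12)
= 23581 · e^0.007625 = 23581 × 1.007654
F = 23,761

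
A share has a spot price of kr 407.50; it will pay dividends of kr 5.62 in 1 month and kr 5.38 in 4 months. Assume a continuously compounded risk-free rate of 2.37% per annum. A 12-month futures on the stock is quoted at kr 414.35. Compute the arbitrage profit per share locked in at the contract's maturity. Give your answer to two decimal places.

kr 8.29 per share

PV(dividends) I = 5.62·e^(−0.0237·1/12) + 5.38·e^(−0.0237·4/12) = 10.9466
Fair futures F* = (S − I)·e^(rT) = (407.50 − 10.9466)·e^0.023700 = 396.5534 × 1.023983 = 406.0639
Market kr 414.35 > fair 406.0639: forward overpriced → cash-and-carry (borrow at r, buy the stock and collect the dividends, short the forward).
Profit at T = |F_mkt − F*| = |414.35 − 406.0639| = kr 8.29 per share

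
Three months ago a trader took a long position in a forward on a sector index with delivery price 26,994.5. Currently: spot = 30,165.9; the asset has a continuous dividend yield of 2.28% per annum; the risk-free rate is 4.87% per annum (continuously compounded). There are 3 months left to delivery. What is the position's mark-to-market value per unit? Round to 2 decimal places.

Current fair forward for the remaining 3 months: F = S·e^((r − q)·T), (r − q) = 0.0487 − 0.0228 = 0.0259
F = 30165.9 · e^(0.0259 × 3/12) = 30165.9 × 1.00649601 = 30361.8580
Value of long forward = (F − K)·e^(−rT) = (30361.8580 − 26994.5) · e^(−0.0487·3/12)
= 3367.3580 × 0.98789882 = 3326.61

3326.61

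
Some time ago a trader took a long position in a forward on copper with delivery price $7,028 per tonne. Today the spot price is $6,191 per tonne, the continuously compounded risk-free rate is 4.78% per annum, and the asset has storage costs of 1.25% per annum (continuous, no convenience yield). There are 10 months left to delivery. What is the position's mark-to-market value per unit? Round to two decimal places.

-$497.73 per tonne

Current fair forward for the remaining 10 months: F = S·e^((r + u)·T), (r + u) = 0.0478 + 0.0125 = 0.0603
F = 6191 · e^(0.0603 × 10/12) = 6191 × 1.05153395 = 6510.0467
Value of long forward = (F − K)·e^(−rT) = (6510.0467 − 7028) · e^(−0.0478·10/12)
= -517.9533 × 0.96094958 = -497.73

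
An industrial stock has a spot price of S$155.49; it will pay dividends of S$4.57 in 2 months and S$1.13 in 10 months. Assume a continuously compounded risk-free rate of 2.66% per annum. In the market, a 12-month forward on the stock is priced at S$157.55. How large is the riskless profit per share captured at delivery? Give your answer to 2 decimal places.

S$3.68 per share

PV(dividends) I = 4.57·e^(−0.0266·2/12) + 1.13·e^(−0.0266·10/12) = 5.6550
Fair forward F* = (S − I)·e^(rT) = (155.49 − 5.6550)·e^0.026600 = 149.8350 × 1.026957 = 153.8741
Market S$157.55 > fair 153.8741: forward overpriced → cash-and-carry (borrow at r, buy the stock and collect the dividends, short the forward).
Profit at T = |F_mkt − F*| = |157.55 − 153.8741| = S$3.68 per share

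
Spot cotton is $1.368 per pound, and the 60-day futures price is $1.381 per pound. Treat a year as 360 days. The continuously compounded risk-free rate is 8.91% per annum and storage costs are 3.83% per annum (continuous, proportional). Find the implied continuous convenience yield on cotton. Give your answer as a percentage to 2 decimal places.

7.07%

F = S·e^((r+u−y)T) ⇒ (r+u−y) = ln(F/S)/T
ln(1.381/1.368) = 0.009458; /T ⇒ 0.056748
y = r + u − ln(F/S)/T = 0.0891 + 0.0383 − 0.056748 = 0.070652
y = 7.07%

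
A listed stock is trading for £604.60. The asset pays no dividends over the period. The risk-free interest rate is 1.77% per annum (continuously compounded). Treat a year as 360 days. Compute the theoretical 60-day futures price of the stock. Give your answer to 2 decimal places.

F = S·e^(rT) = 604.60 · e^(0.0177 × 60/360)
= 604.60 · e^0.002950 = 604.60 × 1.002954
F = £606.39

£606.39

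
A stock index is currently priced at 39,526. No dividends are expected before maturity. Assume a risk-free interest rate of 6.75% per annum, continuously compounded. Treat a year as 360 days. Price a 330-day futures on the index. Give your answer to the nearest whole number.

42,049

F = S·e^(rT) = 39526 · e^(0.0675 × 330/360)
= 39526 · e^0.061875 = 39526 × 1.063829
F = 42,049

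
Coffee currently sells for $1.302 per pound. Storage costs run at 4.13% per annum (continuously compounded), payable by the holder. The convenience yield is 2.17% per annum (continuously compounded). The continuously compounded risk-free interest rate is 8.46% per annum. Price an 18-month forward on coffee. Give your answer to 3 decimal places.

$1.522 per pound

Net carry = r + u − y = 0.0846 + 0.0413 − 0.0217 = 0.1042
F = S·e^((r+u−y)T) = 1.302 · e^(0.1042 × 18/12) = 1.302 · e^0.156300
= 1.302 × 1.169177 = $1.522 per pound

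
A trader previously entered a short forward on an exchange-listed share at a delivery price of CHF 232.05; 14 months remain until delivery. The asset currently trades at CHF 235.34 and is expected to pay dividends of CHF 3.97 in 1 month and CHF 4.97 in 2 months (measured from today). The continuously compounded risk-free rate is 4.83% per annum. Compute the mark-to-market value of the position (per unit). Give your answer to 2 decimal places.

PV(remaining dividends) I = 3.97·e^(−0.0483·1/12) + 4.97·e^(−0.0483·2/12) = 8.8842
Current forward F = (S − I)·e^(rT) = (235.34 − 8.8842)·e^(0.0483·14/12) = 226.4558 × 1.057968 = 239.5830
Value (long) = (F − K)·e^(−rT) = (239.5830 − 232.05) × 0.945208 = 7.1203
Short position value = −(long value) = -CHF 7.12

-CHF 7.12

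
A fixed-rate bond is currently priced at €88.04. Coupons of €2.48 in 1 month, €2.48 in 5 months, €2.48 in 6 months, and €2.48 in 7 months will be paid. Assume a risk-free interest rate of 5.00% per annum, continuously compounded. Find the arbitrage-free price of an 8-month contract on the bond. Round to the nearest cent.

PV(coupons) I = 2.48·e^(−0.0500·1/12) + 2.48·e^(−0.0500·5/12) + 2.48·e^(−0.0500·6/12) + 2.48·e^(−0.0500·7/12)
I = 2.4697 + 2.4289 + 2.4188 + 2.4087 = 9.7261
F = (S − I)·e^(rT) = (88.04 − 9.7261) · e^(0.0500·8/12)
= 78.3139 · e^0.033333 = 78.3139 × 1.033895 = €80.97

€80.97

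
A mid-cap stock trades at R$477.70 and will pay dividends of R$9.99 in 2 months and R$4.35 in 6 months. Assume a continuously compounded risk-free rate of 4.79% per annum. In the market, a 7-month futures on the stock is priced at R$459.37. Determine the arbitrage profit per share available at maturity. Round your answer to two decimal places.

R$17.31 per share

PV(dividends) I = 9.99·e^(−0.0479·2/12) + 4.35·e^(−0.0479·6/12) = 14.1576
Fair futures F* = (S − I)·e^(rT) = (477.70 − 14.1576)·e^0.027942 = 463.5424 × 1.028336 = 476.6773
Market R$459.37 < fair 476.6773: forward underpriced → reverse cash-and-carry (short the stock, invest proceeds at r, pay the dividends, go long the forward).
Profit at T = |F_mkt − F*| = |459.37 − 476.6773| = R$17.31 per share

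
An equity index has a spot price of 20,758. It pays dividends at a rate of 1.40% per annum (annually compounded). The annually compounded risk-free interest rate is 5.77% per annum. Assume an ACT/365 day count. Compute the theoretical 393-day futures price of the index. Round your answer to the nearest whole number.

21,723

F = S · (1+r)^T / (1+q)^T
= 20758 × 1.062261 / 1.015082 = 20758 × 1.046478
F = 21,723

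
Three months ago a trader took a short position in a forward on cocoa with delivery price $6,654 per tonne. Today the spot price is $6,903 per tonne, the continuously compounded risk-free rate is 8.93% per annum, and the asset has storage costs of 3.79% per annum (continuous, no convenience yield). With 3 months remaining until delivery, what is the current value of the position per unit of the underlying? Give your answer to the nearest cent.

Current fair forward for the remaining 3 months: F = S·e^((r + u)·T), (r + u) = 0.0893 + 0.0379 = 0.1272
F = 6903 · e^(0.1272 × 3/12) = 6903 × 1.03231102 = 7126.0430
Value of long forward = (F − K)·e^(−rT) = (7126.0430 − 6654) · e^(−0.0893·3/12)
= 472.0430 × 0.97792236 = 461.62
Short position value = −(long value) = -$461.62

-$461.62 per tonne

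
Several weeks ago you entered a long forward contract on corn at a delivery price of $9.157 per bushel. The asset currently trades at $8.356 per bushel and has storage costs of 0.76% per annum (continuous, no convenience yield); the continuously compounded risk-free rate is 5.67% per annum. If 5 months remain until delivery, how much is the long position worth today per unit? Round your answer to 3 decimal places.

-$0.561 per bushel

Current fair forward for the remaining 5 months: F = S·e^((r + u)·T), (r + u) = 0.0567 + 0.0076 = 0.0643
F = 8.356 · e^(0.0643 × 5/12) = 8.356 × 1.027154 = 8.5829
Value of long forward = (F − K)·e^(−rT) = (8.5829 − 9.157) · e^(−0.0567·5/12)
= -0.5741 × 0.976652 = -0.561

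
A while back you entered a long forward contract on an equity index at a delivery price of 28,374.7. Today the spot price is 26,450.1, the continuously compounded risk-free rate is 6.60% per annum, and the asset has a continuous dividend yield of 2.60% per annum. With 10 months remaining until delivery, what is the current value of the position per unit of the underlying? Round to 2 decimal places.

Current fair forward for the remaining 10 months: F = S·e^((r − q)·T), (r − q) = 0.0660 − 0.0260 = 0.0400
F = 26450.1 · e^(0.0400 × 10/12) = 26450.1 × 1.03389511 = 27346.6290
Value of long forward = (F − K)·e^(−rT) = (27346.6290 − 28374.7) · e^(−0.0660·10/12)
= -1028.0710 × 0.94648515 = -973.05

-973.05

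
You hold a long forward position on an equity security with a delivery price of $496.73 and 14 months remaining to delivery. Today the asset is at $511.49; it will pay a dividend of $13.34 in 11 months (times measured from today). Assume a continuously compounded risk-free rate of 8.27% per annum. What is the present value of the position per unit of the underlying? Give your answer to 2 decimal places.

PV(remaining dividends) I = 13.34·e^(−0.0827·11/12) = 12.3661
Current forward F = (S − I)·e^(rT) = (511.49 − 12.3661)·e^(0.0827·14/12) = 499.1239 × 1.101291 = 549.6807
Value (long) = (F − K)·e^(−rT) = (549.6807 − 496.73) × 0.908025 = 48.0806
Value = $48.08

$48.08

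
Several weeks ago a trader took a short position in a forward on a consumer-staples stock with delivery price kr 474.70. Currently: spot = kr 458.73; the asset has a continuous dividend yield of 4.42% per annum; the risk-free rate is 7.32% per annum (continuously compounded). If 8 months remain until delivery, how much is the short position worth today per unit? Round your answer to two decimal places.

Current fair forward for the remaining 8 months: F = S·e^((r − q)·T), (r − q) = 0.0732 − 0.0442 = 0.0290
F = 458.73 · e^(0.0290 × 8/12) = 458.73 × 1.019521 = 467.6849
Value of long forward = (F − K)·e^(−rT) = (467.6849 − 474.70) · e^(−0.0732·8/12)
= -7.0151 × 0.952372 = -6.68
Short position value = −(long value) = kr 6.68

kr 6.68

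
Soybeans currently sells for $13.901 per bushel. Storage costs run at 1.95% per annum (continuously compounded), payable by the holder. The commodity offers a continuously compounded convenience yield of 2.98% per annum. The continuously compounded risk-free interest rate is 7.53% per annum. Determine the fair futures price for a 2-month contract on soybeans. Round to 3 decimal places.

$14.052 per bushel

Net carry = r + u − y = 0.0753 + 0.0195 − 0.0298 = 0.0650
F = S·e^((r+u−y)T) = 13.901 · e^(0.0650 × 2/12) = 13.901 · e^0.010833
= 13.901 × 1.010892 = $14.052 per bushel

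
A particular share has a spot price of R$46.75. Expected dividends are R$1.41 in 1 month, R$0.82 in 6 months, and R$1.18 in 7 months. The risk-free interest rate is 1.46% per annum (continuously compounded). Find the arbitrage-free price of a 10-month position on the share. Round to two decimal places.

PV(dividends) I = 1.41·e^(−0.0146·1/12) + 0.82·e^(−0.0146·6/12) + 1.18·e^(−0.0146·7/12)
I = 1.4083 + 0.8140 + 1.1700 = 3.3923
F = (S − I)·e^(rT) = (46.75 − 3.3923) · e^(0.0146·10/12)
= 43.3577 · e^0.012167 = 43.3577 × 1.012241 = R$43.89

R$43.89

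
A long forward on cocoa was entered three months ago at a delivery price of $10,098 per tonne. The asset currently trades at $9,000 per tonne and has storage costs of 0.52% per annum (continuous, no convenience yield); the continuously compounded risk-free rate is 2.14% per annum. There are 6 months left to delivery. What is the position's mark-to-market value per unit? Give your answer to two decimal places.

Current fair forward for the remaining 6 months: F = S·e^((r + u)·T), (r + u) = 0.0214 + 0.0052 = 0.0266
F = 9000 · e^(0.0266 × 6/12) = 9000 × 1.01338884 = 9120.4996
Value of long forward = (F − K)·e^(−rT) = (9120.4996 − 10098) · e^(−0.0214·6/12)
= -977.5004 × 0.98935704 = -967.10

-$967.10 per tonne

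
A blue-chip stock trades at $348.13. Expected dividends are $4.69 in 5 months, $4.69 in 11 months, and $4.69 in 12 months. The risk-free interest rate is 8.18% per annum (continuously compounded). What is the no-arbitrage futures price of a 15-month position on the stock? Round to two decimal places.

PV(dividends) I = 4.69·e^(−0.0818·5/12) + 4.69·e^(−0.0818·11/12) + 4.69·e^(−0.0818·12/12)
I = 4.5328 + 4.3512 + 4.3216 = 13.2056
F = (S − I)·e^(rT) = (348.13 − 13.2056) · e^(0.0818·15/12)
= 334.9244 · e^0.102250 = 334.9244 × 1.107660 = $370.98

$370.98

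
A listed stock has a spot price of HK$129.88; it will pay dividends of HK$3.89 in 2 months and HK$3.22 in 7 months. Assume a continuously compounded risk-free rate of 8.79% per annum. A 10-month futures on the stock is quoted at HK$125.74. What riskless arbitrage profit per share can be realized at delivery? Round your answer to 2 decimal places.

PV(dividends) I = 3.89·e^(−0.0879·2/12) + 3.22·e^(−0.0879·7/12) = 6.8925
Fair futures F* = (S − I)·e^(rT) = (129.88 − 6.8925)·e^0.073250 = 122.9875 × 1.076000 = 132.3346
Market HK$125.74 < fair 132.3346: forward underpriced → reverse cash-and-carry (short the stock, invest proceeds at r, pay the dividends, go long the forward).
Profit at T = |F_mkt − F*| = |125.74 − 132.3346| = HK$6.59 per share

HK$6.59 per share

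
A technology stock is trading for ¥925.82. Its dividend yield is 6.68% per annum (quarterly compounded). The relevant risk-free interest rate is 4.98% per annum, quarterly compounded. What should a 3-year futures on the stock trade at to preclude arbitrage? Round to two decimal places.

F = S · (1+r/4)^(4T) / (1+q/4)^(4T)
= 925.82 × 1.160067 / 1.219871 = 925.82 × 0.950975
F = ¥880.43

¥880.43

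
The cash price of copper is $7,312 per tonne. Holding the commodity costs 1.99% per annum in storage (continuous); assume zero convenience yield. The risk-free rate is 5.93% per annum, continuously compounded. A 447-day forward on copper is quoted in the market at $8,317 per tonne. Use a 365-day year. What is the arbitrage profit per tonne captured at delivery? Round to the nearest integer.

$260 per tonne

Fair forward: F* = S·e^(carry·T), with carry = (r + u) = 0.0593 + 0.0199 = 0.0792
F* = 7312 · e^(0.0792 × 447/365) = 7312 · e^0.096993 = 7312 × 1.101853 = $8056.7491
Market $8317 > fair $8056.7491: forward overpriced → cash-and-carry (buy spot, short the forward).
At maturity, profit = |F_mkt − F*| = |8317 − 8056.7491| = $260 per tonne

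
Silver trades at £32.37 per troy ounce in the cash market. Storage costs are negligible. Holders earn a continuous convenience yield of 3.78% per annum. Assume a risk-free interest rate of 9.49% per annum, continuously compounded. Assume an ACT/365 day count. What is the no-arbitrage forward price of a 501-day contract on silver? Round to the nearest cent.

Net carry = r + u − y = 0.0949 + 0.0000 − 0.0378 = 0.0571
F = S·e^((r+u−y)T) = 32.37 · e^(0.0571 × 501/365) = 32.37 · e^0.078376
= 32.37 × 1.081529 = £35.01 per troy ounce

£35.01 per troy ounce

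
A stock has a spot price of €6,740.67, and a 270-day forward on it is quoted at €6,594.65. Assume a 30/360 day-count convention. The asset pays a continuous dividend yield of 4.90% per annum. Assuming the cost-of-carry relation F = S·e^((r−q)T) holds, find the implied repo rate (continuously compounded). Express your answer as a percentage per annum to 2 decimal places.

1.98%

From F = S·e^((r−q)T): (r − q) = ln(F/S)/T
ln(6594.65/6740.67) = ln(0.978337) = -0.021901
(r − q) = -0.021901 / (270/360) = -0.029201
r = ln(F/S)/T + q = -0.029201 + 0.0490 = 0.019799
r = 1.98%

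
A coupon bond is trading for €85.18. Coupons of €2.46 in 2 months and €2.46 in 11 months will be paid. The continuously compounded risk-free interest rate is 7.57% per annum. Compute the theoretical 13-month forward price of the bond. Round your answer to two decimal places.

€87.33

PV(coupons) I = 2.46·e^(−0.0757·2/12) + 2.46·e^(−0.0757·11/12)
I = 2.4292 + 2.2951 = 4.7243
F = (S − I)·e^(rT) = (85.18 − 4.7243) · e^(0.0757·13/12)
= 80.4557 · e^0.082008 = 80.4557 × 1.085464 = €87.33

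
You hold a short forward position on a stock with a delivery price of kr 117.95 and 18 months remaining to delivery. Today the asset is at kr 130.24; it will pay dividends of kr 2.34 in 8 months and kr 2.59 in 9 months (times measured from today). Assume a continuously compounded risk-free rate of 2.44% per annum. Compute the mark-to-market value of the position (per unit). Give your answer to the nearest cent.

PV(remaining dividends) I = 2.34·e^(−0.0244·8/12) + 2.59·e^(−0.0244·9/12) = 4.8453
Current forward F = (S − I)·e^(rT) = (130.24 − 4.8453)·e^(0.0244·18/12) = 125.3947 × 1.037278 = 130.0692
Value (long) = (F − K)·e^(−rT) = (130.0692 − 117.95) × 0.964062 = 11.6837
Short position value = −(long value) = -kr 11.68

-kr 11.68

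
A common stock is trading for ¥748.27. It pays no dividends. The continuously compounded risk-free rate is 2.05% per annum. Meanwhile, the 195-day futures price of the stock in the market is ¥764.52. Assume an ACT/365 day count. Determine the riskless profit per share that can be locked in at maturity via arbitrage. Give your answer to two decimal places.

Fair futures: F* = S·e^(carry·T), with carry = r = 0.0205
F* = 748.27 · e^(0.0205 × 195/365) = 748.27 · e^0.010952 = 748.27 × 1.011012 = ¥756.5099
Market ¥764.52 > fair ¥756.5099: forward overpriced → cash-and-carry (buy spot, short the forward).
At maturity, profit = |F_mkt − F*| = |764.52 − 756.5099| = ¥8.01 per share

¥8.01 per share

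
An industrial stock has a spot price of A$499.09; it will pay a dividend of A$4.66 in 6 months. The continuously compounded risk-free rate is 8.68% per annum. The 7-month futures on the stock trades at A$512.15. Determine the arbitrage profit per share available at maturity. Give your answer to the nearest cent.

PV(dividends) I = 4.66·e^(−0.0868·6/12) = 4.4621
Fair futures F* = (S − I)·e^(rT) = (499.09 − 4.4621)·e^0.050633 = 494.6279 × 1.051937 = 520.3174
Market A$512.15 < fair 520.3174: forward underpriced → reverse cash-and-carry (short the stock, invest proceeds at r, pay the dividends, go long the forward).
Profit at T = |F_mkt − F*| = |512.15 − 520.3174| = A$8.17 per share

A$8.17 per share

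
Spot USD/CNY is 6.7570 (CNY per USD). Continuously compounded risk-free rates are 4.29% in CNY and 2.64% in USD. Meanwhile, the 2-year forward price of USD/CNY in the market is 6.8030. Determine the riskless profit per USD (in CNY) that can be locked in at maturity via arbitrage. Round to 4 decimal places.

Fair forward: F* = S·e^(carry·T), with carry = (r_CNY − r_USD) = 0.0429 − 0.0264 = 0.0165
F* = 6.7570 · e^(0.0165 × 2) = 6.7570 · e^0.033000 = 6.7570 × 1.033551 = 6.9837
Market 6.8030 < fair 6.9837: forward underpriced → reverse cash-and-carry (short spot, go long the forward).
At maturity, profit = |F_mkt − F*| = |6.8030 − 6.9837| = 0.1807 per USD (in CNY)

0.1807 per USD (in CNY)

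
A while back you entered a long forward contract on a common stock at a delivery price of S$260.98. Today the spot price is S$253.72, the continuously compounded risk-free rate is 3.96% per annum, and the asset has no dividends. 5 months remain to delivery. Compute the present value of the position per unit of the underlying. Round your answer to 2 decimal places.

Current fair forward for the remaining 5 months: F = S·e^(r·T), r = 0.0396
F = 253.72 · e^(0.0396 × 5/12) = 253.72 × 1.016637 = 257.9411
Value of long forward = (F − K)·e^(−rT) = (257.9411 − 260.98) · e^(−0.0396·5/12)
= -3.0389 × 0.983635 = -2.99

-S$2.99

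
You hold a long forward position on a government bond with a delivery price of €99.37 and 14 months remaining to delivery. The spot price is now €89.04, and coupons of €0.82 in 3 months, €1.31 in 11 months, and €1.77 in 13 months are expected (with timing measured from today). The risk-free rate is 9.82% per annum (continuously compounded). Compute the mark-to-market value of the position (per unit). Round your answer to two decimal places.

PV(remaining coupons) I = 0.82·e^(−0.0982·3/12) + 1.31·e^(−0.0982·11/12) + 1.77·e^(−0.0982·13/12) = 3.5887
Current forward F = (S − I)·e^(rT) = (89.04 − 3.5887)·e^(0.0982·14/12) = 85.4513 × 1.121387 = 95.8240
Value (long) = (F − K)·e^(−rT) = (95.8240 − 99.37) × 0.891752 = -3.1622
Value = -€3.16

-€3.16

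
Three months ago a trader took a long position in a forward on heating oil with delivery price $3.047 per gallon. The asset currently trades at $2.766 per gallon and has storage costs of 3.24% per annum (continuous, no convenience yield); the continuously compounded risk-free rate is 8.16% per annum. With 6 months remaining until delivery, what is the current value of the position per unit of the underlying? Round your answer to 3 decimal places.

-$0.114 per gallon

Current fair forward for the remaining 6 months: F = S·e^((r + u)·T), (r + u) = 0.0816 + 0.0324 = 0.1140
F = 2.766 · e^(0.1140 × 6/12) = 2.766 × 1.058656 = 2.9282
Value of long forward = (F − K)·e^(−rT) = (2.9282 − 3.047) · e^(−0.0816·6/12)
= -0.1188 × 0.960021 = -0.114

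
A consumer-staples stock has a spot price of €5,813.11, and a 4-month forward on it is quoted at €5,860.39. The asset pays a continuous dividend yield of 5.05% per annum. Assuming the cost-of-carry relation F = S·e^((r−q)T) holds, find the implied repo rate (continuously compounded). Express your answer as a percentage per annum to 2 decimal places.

7.48%

From F = S·e^((r−q)T): (r − q) = ln(F/S)/T
ln(5860.39/5813.11) = ln(1.008133) = 0.008100
(r − q) = 0.008100 / (4/12) = 0.024300
r = ln(F/S)/T + q = 0.024300 + 0.0505 = 0.074800
r = 7.48%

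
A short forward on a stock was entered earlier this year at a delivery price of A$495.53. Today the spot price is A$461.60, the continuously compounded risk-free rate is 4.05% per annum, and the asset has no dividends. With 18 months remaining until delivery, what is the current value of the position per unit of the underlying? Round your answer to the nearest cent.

A$4.72

Current fair forward for the remaining 18 months: F = S·e^(r·T), r = 0.0405
F = 461.60 · e^(0.0405 × 18/12) = 461.60 × 1.062633 = 490.5114
Value of long forward = (F − K)·e^(−rT) = (490.5114 − 495.53) · e^(−0.0405·18/12)
= -5.0186 × 0.941058 = -4.72
Short position value = −(long value) = A$4.72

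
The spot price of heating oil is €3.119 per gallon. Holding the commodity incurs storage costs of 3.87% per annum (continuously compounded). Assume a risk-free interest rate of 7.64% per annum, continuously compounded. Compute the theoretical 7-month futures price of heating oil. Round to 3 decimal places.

€3.336 per gallon

Net carry = r + u − y = 0.0764 + 0.0387 − 0.0000 = 0.1151
F = S·e^((r+u−y)T) = 3.119 · e^(0.1151 × 7/12) = 3.119 · e^0.067142
= 3.119 × 1.069447 = €3.336 per gallon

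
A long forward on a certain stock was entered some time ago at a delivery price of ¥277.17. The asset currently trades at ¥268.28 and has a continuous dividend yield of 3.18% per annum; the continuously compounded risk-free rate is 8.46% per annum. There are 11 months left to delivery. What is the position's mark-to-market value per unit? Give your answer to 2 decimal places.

Current fair forward for the remaining 11 months: F = S·e^((r − q)·T), (r − q) = 0.0846 − 0.0318 = 0.0528
F = 268.28 · e^(0.0528 × 11/12) = 268.28 × 1.049590 = 281.5840
Value of long forward = (F − K)·e^(−rT) = (281.5840 − 277.17) · e^(−0.0846·11/12)
= 4.4140 × 0.925381 = 4.08

¥4.08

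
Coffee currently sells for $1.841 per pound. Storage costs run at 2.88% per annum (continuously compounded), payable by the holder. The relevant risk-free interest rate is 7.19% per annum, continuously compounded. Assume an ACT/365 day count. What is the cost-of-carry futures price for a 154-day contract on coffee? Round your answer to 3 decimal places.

$1.921 per pound

Net carry = r + u − y = 0.0719 + 0.0288 − 0.0000 = 0.1007
F = S·e^((r+u−y)T) = 1.841 · e^(0.1007 × 154/365) = 1.841 · e^0.042487
= 1.841 × 1.043402 = $1.921 per pound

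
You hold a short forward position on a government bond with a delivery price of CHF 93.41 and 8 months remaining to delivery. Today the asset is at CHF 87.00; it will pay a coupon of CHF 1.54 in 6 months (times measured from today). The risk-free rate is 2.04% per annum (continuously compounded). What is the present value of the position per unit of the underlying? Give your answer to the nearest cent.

PV(remaining coupons) I = 1.54·e^(−0.0204·6/12) = 1.5244
Current forward F = (S − I)·e^(rT) = (87.00 − 1.5244)·e^(0.0204·8/12) = 85.4756 × 1.013693 = 86.6460
Value (long) = (F − K)·e^(−rT) = (86.6460 − 93.41) × 0.986492 = -6.6726
Short position value = −(long value) = CHF 6.67

CHF 6.67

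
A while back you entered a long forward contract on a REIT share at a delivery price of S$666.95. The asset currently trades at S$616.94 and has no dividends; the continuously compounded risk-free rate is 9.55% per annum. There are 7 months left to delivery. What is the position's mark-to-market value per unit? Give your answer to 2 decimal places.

-S$13.87

Current fair forward for the remaining 7 months: F = S·e^(r·T), r = 0.0955
F = 616.94 · e^(0.0955 × 7/12) = 616.94 × 1.057289 = 652.2839
Value of long forward = (F − K)·e^(−rT) = (652.2839 − 666.95) · e^(−0.0955·7/12)
= -14.6661 × 0.945815 = -13.87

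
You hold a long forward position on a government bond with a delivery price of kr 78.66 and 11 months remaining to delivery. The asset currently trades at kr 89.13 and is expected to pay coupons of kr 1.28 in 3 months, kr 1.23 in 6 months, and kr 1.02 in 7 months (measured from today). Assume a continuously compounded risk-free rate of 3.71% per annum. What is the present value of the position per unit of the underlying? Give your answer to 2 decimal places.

PV(remaining coupons) I = 1.28·e^(−0.0371·3/12) + 1.23·e^(−0.0371·6/12) + 1.02·e^(−0.0371·7/12) = 3.4737
Current forward F = (S − I)·e^(rT) = (89.13 − 3.4737)·e^(0.0371·11/12) = 85.6563 × 1.034593 = 88.6194
Value (long) = (F − K)·e^(−rT) = (88.6194 − 78.66) × 0.966563 = 9.6264
Value = kr 9.63

kr 9.63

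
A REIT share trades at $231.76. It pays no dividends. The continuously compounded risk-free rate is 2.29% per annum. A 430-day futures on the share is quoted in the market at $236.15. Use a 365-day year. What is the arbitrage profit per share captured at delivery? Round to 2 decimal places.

$1.95 per share

Fair futures: F* = S·e^(carry·T), with carry = r = 0.0229
F* = 231.76 · e^(0.0229 × 430/365) = 231.76 · e^0.026978 = 231.76 × 1.027345 = $238.0975
Market $236.15 < fair $238.0975: forward underpriced → reverse cash-and-carry (short spot, go long the forward).
At maturity, profit = |F_mkt − F*| = |236.15 − 238.0975| = $1.95 per share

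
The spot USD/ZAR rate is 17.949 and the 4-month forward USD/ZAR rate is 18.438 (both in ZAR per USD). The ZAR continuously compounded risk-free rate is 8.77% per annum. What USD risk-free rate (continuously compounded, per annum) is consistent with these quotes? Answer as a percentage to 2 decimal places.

F = S·e^((r_ZAR − r_USD)T) ⇒ r_USD = r_ZAR − ln(F/S)/T
ln(18.438/17.949) = 0.026879; /(4/12) = 0.080637
r_USD = 0.0877 − 0.080637 = 0.007063
r_USD = 0.71%

0.71%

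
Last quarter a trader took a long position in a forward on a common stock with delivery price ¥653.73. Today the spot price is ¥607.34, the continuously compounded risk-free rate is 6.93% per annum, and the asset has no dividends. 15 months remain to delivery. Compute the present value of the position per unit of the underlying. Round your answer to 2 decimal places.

¥7.86

Current fair forward for the remaining 15 months: F = S·e^(r·T), r = 0.0693
F = 607.34 · e^(0.0693 × 15/12) = 607.34 × 1.090488 = 662.2970
Value of long forward = (F − K)·e^(−rT) = (662.2970 − 653.73) · e^(−0.0693·15/12)
= 8.5670 × 0.917021 = 7.86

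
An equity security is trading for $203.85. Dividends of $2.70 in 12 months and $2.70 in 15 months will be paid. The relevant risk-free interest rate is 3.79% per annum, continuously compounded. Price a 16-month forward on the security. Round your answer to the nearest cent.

PV(dividends) I = 2.70·e^(−0.0379·12/12) + 2.70·e^(−0.0379·15/12)
I = 2.5996 + 2.5751 = 5.1747
F = (S − I)·e^(rT) = (203.85 − 5.1747) · e^(0.0379·16/12)
= 198.6753 · e^0.050533 = 198.6753 × 1.051832 = $208.97

$208.97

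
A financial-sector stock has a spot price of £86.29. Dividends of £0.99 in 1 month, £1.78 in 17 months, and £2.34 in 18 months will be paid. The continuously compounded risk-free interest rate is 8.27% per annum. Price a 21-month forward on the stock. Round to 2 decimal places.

£94.37

PV(dividends) I = 0.99·e^(−0.0827·1/12) + 1.78·e^(−0.0827·17/12) + 2.34·e^(−0.0827·18/12)
I = 0.9832 + 1.5832 + 2.0670 = 4.6334
F = (S − I)·e^(rT) = (86.29 − 4.6334) · e^(0.0827·21/12)
= 81.6566 · e^0.144725 = 81.6566 × 1.155722 = £94.37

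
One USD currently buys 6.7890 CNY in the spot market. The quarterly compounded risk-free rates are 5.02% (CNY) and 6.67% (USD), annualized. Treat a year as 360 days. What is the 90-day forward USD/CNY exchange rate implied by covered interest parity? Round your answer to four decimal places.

By covered interest parity, F = S · (1+r_CNY/4)^(4T) / (1+r_USD/4)^(4T)
= 6.7890 × 1.012550 / 1.016675 = 6.7890 × 0.995943
F = 6.7615 CNY per USD

6.7615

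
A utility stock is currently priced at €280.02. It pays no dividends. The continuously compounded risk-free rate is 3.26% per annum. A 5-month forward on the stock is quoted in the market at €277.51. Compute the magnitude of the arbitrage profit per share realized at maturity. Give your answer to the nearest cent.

€6.34 per share

Fair forward: F* = S·e^(carry·T), with carry = r = 0.0326
F* = 280.02 · e^(0.0326 × 5/12) = 280.02 · e^0.013583 = 280.02 × 1.013676 = €283.8496
Market €277.51 < fair €283.8496: forward underpriced → reverse cash-and-carry (short spot, go long the forward).
At maturity, profit = |F_mkt − F*| = |277.51 − 283.8496| = €6.34 per share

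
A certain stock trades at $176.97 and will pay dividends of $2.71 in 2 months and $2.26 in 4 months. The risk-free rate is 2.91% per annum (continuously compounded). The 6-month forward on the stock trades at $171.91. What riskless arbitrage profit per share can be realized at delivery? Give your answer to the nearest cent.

PV(dividends) I = 2.71·e^(−0.0291·2/12) + 2.26·e^(−0.0291·4/12) = 4.9351
Fair forward F* = (S − I)·e^(rT) = (176.97 − 4.9351)·e^0.014550 = 172.0349 × 1.014656 = 174.5562
Market $171.91 < fair 174.5562: forward underpriced → reverse cash-and-carry (short the stock, invest proceeds at r, pay the dividends, go long the forward).
Profit at T = |F_mkt − F*| = |171.91 − 174.5562| = $2.65 per share

$2.65 per share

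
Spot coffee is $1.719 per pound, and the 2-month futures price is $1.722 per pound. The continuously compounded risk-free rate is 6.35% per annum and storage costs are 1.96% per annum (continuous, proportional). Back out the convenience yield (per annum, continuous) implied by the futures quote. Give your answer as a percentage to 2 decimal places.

7.26%

F = S·e^((r+u−y)T) ⇒ (r+u−y) = ln(F/S)/T
ln(1.722/1.719) = 0.001744; /T ⇒ 0.010464
y = r + u − ln(F/S)/T = 0.0635 + 0.0196 − 0.010464 = 0.072636
y = 7.26%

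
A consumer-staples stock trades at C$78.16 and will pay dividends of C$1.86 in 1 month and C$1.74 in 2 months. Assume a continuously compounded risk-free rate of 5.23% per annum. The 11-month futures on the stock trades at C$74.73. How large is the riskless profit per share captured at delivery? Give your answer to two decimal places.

PV(dividends) I = 1.86·e^(−0.0523·1/12) + 1.74·e^(−0.0523·2/12) = 3.5768
Fair futures F* = (S − I)·e^(rT) = (78.16 − 3.5768)·e^0.047942 = 74.5832 × 1.049110 = 78.2460
Market C$74.73 < fair 78.2460: forward underpriced → reverse cash-and-carry (short the stock, invest proceeds at r, pay the dividends, go long the forward).
Profit at T = |F_mkt − F*| = |74.73 − 78.2460| = C$3.52 per share

C$3.52 per share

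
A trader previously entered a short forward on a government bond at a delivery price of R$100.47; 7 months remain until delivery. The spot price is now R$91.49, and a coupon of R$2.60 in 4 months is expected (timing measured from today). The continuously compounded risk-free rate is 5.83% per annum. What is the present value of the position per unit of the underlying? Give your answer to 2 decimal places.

R$8.17

PV(remaining coupons) I = 2.60·e^(−0.0583·4/12) = 2.5500
Current forward F = (S − I)·e^(rT) = (91.49 − 2.5500)·e^(0.0583·7/12) = 88.9400 × 1.034593 = 92.0167
Value (long) = (F − K)·e^(−rT) = (92.0167 − 100.47) × 0.966563 = -8.1706
Short position value = −(long value) = R$8.17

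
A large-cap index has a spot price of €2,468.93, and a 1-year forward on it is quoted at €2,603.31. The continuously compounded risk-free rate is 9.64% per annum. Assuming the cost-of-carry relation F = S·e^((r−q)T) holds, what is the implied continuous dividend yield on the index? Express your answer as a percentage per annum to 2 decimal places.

From F = S·e^((r−q)T): (r − q) = ln(F/S)/T
ln(2603.31/2468.93) = ln(1.054428) = 0.052998
(r − q) = 0.052998 / (1) = 0.052998
q = r − ln(F/S)/T = 0.0964 − 0.052998 = 0.043402
q = 4.34%

4.34%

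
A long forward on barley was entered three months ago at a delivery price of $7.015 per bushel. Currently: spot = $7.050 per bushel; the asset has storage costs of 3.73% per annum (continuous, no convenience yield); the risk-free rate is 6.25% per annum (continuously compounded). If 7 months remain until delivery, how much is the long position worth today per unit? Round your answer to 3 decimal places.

$0.441 per bushel

Current fair forward for the remaining 7 months: F = S·e^((r + u)·T), (r + u) = 0.0625 + 0.0373 = 0.0998
F = 7.050 · e^(0.0998 × 7/12) = 7.050 × 1.059945 = 7.4726
Value of long forward = (F − K)·e^(−rT) = (7.4726 − 7.015) · e^(−0.0625·7/12)
= 0.4576 × 0.964198 = 0.441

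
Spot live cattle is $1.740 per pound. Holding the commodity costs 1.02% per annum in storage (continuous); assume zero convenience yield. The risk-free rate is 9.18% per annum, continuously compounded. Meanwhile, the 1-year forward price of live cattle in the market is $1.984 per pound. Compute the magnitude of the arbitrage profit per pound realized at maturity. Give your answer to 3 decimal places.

$0.057 per pound

Fair forward: F* = S·e^(carry·T), with carry = (r + u) = 0.0918 + 0.0102 = 0.1020
F* = 1.740 · e^(0.1020 × 1) = 1.740 · e^0.102000 = 1.740 × 1.107383 = $1.9268
Market $1.984 > fair $1.9268: forward overpriced → cash-and-carry (buy spot, short the forward).
At maturity, profit = |F_mkt − F*| = |1.984 − 1.9268| = $0.057 per pound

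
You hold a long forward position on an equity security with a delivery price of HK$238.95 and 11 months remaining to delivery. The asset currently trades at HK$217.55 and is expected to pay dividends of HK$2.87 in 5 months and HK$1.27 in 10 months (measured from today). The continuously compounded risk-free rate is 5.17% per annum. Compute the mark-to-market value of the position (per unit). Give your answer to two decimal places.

PV(remaining dividends) I = 2.87·e^(−0.0517·5/12) + 1.27·e^(−0.0517·10/12) = 4.0253
Current forward F = (S − I)·e^(rT) = (217.55 − 4.0253)·e^(0.0517·11/12) = 213.5247 × 1.048533 = 223.8877
Value (long) = (F − K)·e^(−rT) = (223.8877 − 238.95) × 0.953714 = -14.3651
Value = -HK$14.37

-HK$14.37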